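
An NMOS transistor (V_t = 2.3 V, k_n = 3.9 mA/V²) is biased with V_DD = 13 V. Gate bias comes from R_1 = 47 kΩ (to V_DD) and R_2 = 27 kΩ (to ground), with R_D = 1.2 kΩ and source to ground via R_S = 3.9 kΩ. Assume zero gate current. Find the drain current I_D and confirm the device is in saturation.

V_G = V_DD·R_2/(R_1+R_2) = 13×27/74 = 4.74 V.
Assume saturation: I_D = (k_n/2)(V_GS − V_t)² with V_GS = V_G − I_D·R_S = 4.74 − 3.9·I_D.
Substituting gives 29.7·I_D² − 38.2·I_D + 11.6 = 0, with roots I_D = 0.497 or 0.79 mA.
The root I_D = 0.79 mA gives V_GS = 1.66 V ≤ V_t, so take I_D = 0.497 mA.
Then V_GS = 2.8 V and V_DS = V_DD − I_D(R_D+R_S) = 13 − 0.497×5.1 = 10.5 V.
Saturation requires V_DS ≥ V_GS − V_t = 0.505 V; 10.5 ≥ 0.505 ✓.

I_D ≈ 0.5 mA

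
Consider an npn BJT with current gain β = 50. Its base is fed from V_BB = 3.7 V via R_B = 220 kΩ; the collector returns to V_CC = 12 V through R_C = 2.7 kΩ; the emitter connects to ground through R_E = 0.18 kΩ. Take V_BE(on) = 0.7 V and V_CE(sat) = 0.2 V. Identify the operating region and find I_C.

active; I_C ≈ 0.65 mA

Assume active. Base-emitter loop: I_B = (V_BB − V_BE)/(R_B + (β+1)R_E) = (3.7 − 0.7)/(220 + 51×0.18) = 0.0131 mA.
I_C = β·I_B = 50×0.0131 = 0.655 mA.
V_CE = V_CC − I_C·R_C − I_E·R_E = 12 − 0.655×2.7 − 0.668×0.18 = 10.1 V > V_CE(sat), so the active-region assumption holds.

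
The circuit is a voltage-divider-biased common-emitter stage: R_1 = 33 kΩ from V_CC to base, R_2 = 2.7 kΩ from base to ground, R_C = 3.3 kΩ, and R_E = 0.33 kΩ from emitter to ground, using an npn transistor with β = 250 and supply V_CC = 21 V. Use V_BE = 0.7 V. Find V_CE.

V_CE ≈ 12 V

Thevenize the base divider: V_Th = V_CC·R_2/(R_1+R_2) = 21×2.7/35.7 = 1.59 V, R_Th = R_1‖R_2 = 2.5 kΩ.
Base-emitter loop: V_Th = I_B·R_Th + V_BE + (β+1)I_B·R_E, so I_B = (1.59 − 0.7) / (2.5 + 251×0.33) = 0.0104 mA.
I_C = β·I_B = 250×0.0104 = 2.6 mA, and I_E = (β+1)I_B = 2.61 mA.
V_CE = V_CC − I_C·R_C − I_E·R_E = 21 − 2.6×3.3 − 2.61×0.33 = 11.5 V.
V_CE = 11.5 V > 0.2 V confirms active-region operation.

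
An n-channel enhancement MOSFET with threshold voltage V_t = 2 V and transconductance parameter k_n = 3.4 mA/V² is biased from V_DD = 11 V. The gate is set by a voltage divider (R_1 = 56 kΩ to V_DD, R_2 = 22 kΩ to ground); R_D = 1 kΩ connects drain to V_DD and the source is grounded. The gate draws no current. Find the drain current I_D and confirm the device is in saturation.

V_G = V_DD·R_2/(R_1+R_2) = 11×22/78 = 3.1 V. With the source grounded, V_GS = V_G = 3.1 V.
Assume saturation: I_D = (k_n/2)(V_GS − V_t)² = (3.4/2)×(3.1 − 2)² = 1.7×1.1² = 2.07 mA.
V_DS = V_DD − I_D·R_D = 11 − 2.07×1 = 8.93 V.
Saturation requires V_DS ≥ V_GS − V_t = 1.1 V; 8.93 ≥ 1.1 ✓.

I_D ≈ 2.1 mA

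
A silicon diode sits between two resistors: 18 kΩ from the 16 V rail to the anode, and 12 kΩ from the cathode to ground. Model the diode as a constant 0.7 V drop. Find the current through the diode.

The two resistors are in series with the diode, so KVL gives 16 = I·18 + 0.7 + I·12.
I = (16 − 0.7) / (18 + 12) kΩ = 15.3 / 30 = 0.51 mA.

I ≈ 0.51 mA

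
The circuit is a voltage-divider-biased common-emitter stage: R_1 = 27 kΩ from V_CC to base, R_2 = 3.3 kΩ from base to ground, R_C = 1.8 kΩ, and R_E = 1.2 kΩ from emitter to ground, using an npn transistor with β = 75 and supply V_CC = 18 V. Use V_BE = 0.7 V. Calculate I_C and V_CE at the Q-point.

Thevenize the base divider: V_Th = V_CC·R_2/(R_1+R_2) = 18×3.3/30.3 = 1.96 V, R_Th = R_1‖R_2 = 2.94 kΩ.
Base-emitter loop: V_Th = I_B·R_Th + V_BE + (β+1)I_B·R_E, so I_B = (1.96 − 0.7) / (2.94 + 76×1.2) = 0.0134 mA.
I_C = β·I_B = 75×0.0134 = 1 mA, and I_E = (β+1)I_B = 1.02 mA.
V_CE = V_CC − I_C·R_C − I_E·R_E = 18 − 1×1.8 − 1.02×1.2 = 15 V.
V_CE = 15 V > 0.2 V confirms active-region operation.

I_C ≈ 1 mA, V_CE ≈ 15 V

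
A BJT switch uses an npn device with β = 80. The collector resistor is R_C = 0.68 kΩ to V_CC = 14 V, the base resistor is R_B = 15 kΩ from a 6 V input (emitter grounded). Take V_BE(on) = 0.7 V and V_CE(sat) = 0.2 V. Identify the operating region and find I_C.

Assume active: I_B = (6 − 0.7)/15 = 0.353 mA, giving I_C = β·I_B = 28.3 mA.
But then V_CE = 14 − 28.3×0.68 = -5.22 V < V_CE(sat) = 0.2 V — impossible in the active region.
So the transistor is saturated. With V_CE = 0.2 V, I_C = (V_CC − 0.2)/R_C = 13.8/0.68 = 20.3 mA.
Check: β·I_B = 28.3 mA > I_C = 20.3 mA, confirming saturation.

saturation; I_C ≈ 20 mA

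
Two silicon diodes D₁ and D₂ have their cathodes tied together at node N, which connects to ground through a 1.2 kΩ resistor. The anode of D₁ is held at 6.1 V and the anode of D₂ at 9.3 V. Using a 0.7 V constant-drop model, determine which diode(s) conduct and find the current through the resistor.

Only D₂ conducts; I_R ≈ 7.2 mA

Assume both conduct. Then node N would need to be at both 6.1−0.7 = 5.4 V and 9.3−0.7 = 8.6 V, which is impossible.
Assume only D₂ conducts: V_N = 9.3 − 0.7 = 8.6 V, so I_R = 8.6/1.2 = 7.17 mA.
Check D₁: its anode-to-cathode voltage is 6.1 − 8.6 = -2.5 V < 0.7 V, so it is off. The assumption is consistent.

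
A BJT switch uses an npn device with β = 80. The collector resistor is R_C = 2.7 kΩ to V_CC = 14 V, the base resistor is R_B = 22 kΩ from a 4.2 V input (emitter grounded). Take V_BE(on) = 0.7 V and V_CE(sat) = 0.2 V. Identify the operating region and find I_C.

saturation; I_C ≈ 5.1 mA

Assume active: I_B = (4.2 − 0.7)/22 = 0.159 mA, giving I_C = β·I_B = 12.7 mA.
But then V_CE = 14 − 12.7×2.7 = -20.4 V < V_CE(sat) = 0.2 V — impossible in the active region.
So the transistor is saturated. With V_CE = 0.2 V, I_C = (V_CC − 0.2)/R_C = 13.8/2.7 = 5.11 mA.
Check: β·I_B = 12.7 mA > I_C = 5.11 mA, confirming saturation.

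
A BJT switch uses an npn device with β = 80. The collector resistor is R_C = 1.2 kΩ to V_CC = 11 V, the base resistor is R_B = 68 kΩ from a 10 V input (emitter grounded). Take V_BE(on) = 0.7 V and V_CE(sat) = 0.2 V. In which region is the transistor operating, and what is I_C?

saturation; I_C ≈ 9 mA

Assume active: I_B = (10 − 0.7)/68 = 0.137 mA, giving I_C = β·I_B = 10.9 mA.
But then V_CE = 11 − 10.9×1.2 = -2.13 V < V_CE(sat) = 0.2 V — impossible in the active region.
So the transistor is saturated. With V_CE = 0.2 V, I_C = (V_CC − 0.2)/R_C = 10.8/1.2 = 9 mA.
Check: β·I_B = 10.9 mA > I_C = 9 mA, confirming saturation.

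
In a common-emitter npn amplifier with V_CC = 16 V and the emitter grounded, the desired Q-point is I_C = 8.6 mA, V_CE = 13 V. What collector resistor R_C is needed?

Collector loop: V_CC = I_C·R_C + V_CE.
R_C = (V_CC − V_CE)/I_C = (16 − 13)/8.6 = 0.349 kΩ.

R_C ≈ 0.35 kΩ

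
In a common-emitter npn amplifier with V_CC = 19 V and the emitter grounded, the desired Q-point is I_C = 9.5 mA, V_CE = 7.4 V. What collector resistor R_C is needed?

Collector loop: V_CC = I_C·R_C + V_CE.
R_C = (V_CC − V_CE)/I_C = (19 − 7.4)/9.5 = 1.22 kΩ.

R_C ≈ 1.2 kΩ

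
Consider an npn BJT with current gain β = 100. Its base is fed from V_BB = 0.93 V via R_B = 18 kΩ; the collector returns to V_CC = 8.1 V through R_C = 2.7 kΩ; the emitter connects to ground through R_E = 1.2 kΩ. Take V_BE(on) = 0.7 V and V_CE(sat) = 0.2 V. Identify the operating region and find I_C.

Assume active. Base-emitter loop: I_B = (V_BB − V_BE)/(R_B + (β+1)R_E) = (0.93 − 0.7)/(18 + 101×1.2) = 0.00165 mA.
I_C = β·I_B = 100×0.00165 = 0.165 mA.
V_CE = V_CC − I_C·R_C − I_E·R_E = 8.1 − 0.165×2.7 − 0.167×1.2 = 7.45 V > V_CE(sat), so the active-region assumption holds.

active; I_C ≈ 0.17 mA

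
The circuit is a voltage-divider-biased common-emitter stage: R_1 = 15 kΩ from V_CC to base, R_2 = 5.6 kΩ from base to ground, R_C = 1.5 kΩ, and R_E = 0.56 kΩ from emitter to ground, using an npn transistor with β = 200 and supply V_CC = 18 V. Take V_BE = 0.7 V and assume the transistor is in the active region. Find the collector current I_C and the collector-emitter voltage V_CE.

I_C ≈ 7.2 mA, V_CE ≈ 3.2 V

Thevenize the base divider: V_Th = V_CC·R_2/(R_1+R_2) = 18×5.6/20.6 = 4.89 V, R_Th = R_1‖R_2 = 4.08 kΩ.
Base-emitter loop: V_Th = I_B·R_Th + V_BE + (β+1)I_B·R_E, so I_B = (4.89 − 0.7) / (4.08 + 201×0.56) = 0.036 mA.
I_C = β·I_B = 200×0.036 = 7.19 mA, and I_E = (β+1)I_B = 7.23 mA.
V_CE = V_CC − I_C·R_C − I_E·R_E = 18 − 7.19×1.5 − 7.23×0.56 = 3.17 V.
V_CE = 3.17 V > 0.2 V confirms active-region operation.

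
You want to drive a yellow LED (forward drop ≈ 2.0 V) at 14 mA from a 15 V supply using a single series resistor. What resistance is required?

The resistor drops V_S − V_D = 15 − 2.0 = 13 V at 14 mA.
R = 13 V / 14 mA = 0.929 kΩ.

R ≈ 0.93 kΩ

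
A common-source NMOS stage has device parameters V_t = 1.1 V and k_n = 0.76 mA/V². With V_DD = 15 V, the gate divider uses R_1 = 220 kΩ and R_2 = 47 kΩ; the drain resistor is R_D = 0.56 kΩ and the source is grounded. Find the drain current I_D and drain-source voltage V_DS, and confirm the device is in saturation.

V_G = V_DD·R_2/(R_1+R_2) = 15×47/267 = 2.64 V. With the source grounded, V_GS = V_G = 2.64 V.
Assume saturation: I_D = (k_n/2)(V_GS − V_t)² = (0.76/2)×(2.64 − 1.1)² = 0.38×1.54² = 0.902 mA.
V_DS = V_DD − I_D·R_D = 15 − 0.902×0.56 = 14.5 V.
Saturation requires V_DS ≥ V_GS − V_t = 1.54 V; 14.5 ≥ 1.54 ✓.

I_D ≈ 0.9 mA, V_DS ≈ 14 V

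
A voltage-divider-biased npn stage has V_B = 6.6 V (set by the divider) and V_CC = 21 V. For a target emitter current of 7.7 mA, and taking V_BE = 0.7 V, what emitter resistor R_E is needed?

V_E = V_B − V_BE = 6.6 − 0.7 = 5.9 V.
R_E = V_E / I_E = 5.9 / 7.7 = 0.766 kΩ.

R_E ≈ 0.77 kΩ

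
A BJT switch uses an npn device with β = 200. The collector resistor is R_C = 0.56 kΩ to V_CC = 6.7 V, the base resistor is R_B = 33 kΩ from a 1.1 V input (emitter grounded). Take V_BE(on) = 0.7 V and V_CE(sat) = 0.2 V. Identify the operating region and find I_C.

active; I_C ≈ 2.4 mA

Assume active. Base-emitter loop: I_B = (V_BB − V_BE)/R_B = (1.1 − 0.7)/33 = 0.0121 mA.
I_C = β·I_B = 200×0.0121 = 2.42 mA.
V_CE = V_CC − I_C·R_C = 6.7 − 2.42×0.56 = 5.34 V > V_CE(sat), so the active-region assumption holds.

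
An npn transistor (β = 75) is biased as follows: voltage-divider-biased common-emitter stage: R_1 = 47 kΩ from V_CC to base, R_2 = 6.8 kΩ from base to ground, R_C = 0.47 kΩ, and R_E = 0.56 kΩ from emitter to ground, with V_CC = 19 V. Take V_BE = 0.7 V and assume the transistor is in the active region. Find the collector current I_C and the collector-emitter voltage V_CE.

Thevenize the base divider: V_Th = V_CC·R_2/(R_1+R_2) = 19×6.8/53.8 = 2.4 V, R_Th = R_1‖R_2 = 5.94 kΩ.
Base-emitter loop: V_Th = I_B·R_Th + V_BE + (β+1)I_B·R_E, so I_B = (2.4 − 0.7) / (5.94 + 76×0.56) = 0.0351 mA.
I_C = β·I_B = 75×0.0351 = 2.63 mA, and I_E = (β+1)I_B = 2.67 mA.
V_CE = V_CC − I_C·R_C − I_E·R_E = 19 − 2.63×0.47 − 2.67×0.56 = 16.3 V.
V_CE = 16.3 V > 0.2 V confirms active-region operation.

I_C ≈ 2.6 mA, V_CE ≈ 16 V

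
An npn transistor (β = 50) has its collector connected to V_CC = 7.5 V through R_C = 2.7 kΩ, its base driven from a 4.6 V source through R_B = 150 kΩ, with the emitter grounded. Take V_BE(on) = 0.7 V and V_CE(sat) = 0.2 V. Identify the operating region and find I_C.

Assume active. Base-emitter loop: I_B = (V_BB − V_BE)/R_B = (4.6 − 0.7)/150 = 0.026 mA.
I_C = β·I_B = 50×0.026 = 1.3 mA.
V_CE = V_CC − I_C·R_C = 7.5 − 1.3×2.7 = 3.99 V > V_CE(sat), so the active-region assumption holds.

active; I_C ≈ 1.3 mA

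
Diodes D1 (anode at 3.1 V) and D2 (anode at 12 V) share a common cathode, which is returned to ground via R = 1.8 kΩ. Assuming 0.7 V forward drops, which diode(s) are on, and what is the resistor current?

Only D2 conducts; I_R ≈ 6.3 mA

Assume both conduct. Then node N would need to be at both 3.1−0.7 = 2.4 V and 12−0.7 = 11.3 V, which is impossible.
Assume only D2 conducts: V_N = 12 − 0.7 = 11.3 V, so I_R = 11.3/1.8 = 6.28 mA.
Check D1: its anode-to-cathode voltage is 3.1 − 11.3 = -8.2 V < 0.7 V, so it is off. The assumption is consistent.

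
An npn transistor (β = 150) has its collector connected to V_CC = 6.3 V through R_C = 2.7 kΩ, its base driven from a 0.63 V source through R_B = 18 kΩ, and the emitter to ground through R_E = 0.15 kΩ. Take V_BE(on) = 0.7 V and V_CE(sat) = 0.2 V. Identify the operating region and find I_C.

cutoff; I_C ≈ 0

V_BB = 0.63 V ≤ V_BE(on) = 0.7 V, so the base-emitter junction is not forward biased.
The transistor is in cutoff: I_B = I_C = 0.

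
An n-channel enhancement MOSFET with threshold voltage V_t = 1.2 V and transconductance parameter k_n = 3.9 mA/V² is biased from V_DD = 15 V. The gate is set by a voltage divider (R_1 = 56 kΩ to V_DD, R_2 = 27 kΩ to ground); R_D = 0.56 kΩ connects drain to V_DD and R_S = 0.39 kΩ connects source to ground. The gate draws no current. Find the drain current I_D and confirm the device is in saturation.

I_D ≈ 5.2 mA

V_G = V_DD·R_2/(R_1+R_2) = 15×27/83 = 4.88 V.
Assume saturation: I_D = (k_n/2)(V_GS − V_t)² with V_GS = V_G − I_D·R_S = 4.88 − 0.39·I_D.
Substituting gives 0.297·I_D² − 6.6·I_D + 26.4 = 0, with roots I_D = 5.23 or 17 mA.
The root I_D = 17 mA gives V_GS = -1.75 V ≤ V_t, so take I_D = 5.23 mA.
Then V_GS = 2.84 V and V_DS = V_DD − I_D(R_D+R_S) = 15 − 5.23×0.95 = 10 V.
Saturation requires V_DS ≥ V_GS − V_t = 1.64 V; 10 ≥ 1.64 ✓.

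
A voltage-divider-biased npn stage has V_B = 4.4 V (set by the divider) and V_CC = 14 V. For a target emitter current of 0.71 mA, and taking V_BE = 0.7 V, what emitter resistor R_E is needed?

R_E ≈ 5.2 kΩ

V_E = V_B − V_BE = 4.4 − 0.7 = 3.7 V.
R_E = V_E / I_E = 3.7 / 0.71 = 5.21 kΩ.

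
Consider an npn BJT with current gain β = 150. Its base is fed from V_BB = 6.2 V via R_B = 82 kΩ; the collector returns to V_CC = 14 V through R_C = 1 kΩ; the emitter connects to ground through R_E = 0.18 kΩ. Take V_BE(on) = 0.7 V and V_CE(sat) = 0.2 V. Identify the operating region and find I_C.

Assume active. Base-emitter loop: I_B = (V_BB − V_BE)/(R_B + (β+1)R_E) = (6.2 − 0.7)/(82 + 151×0.18) = 0.0504 mA.
I_C = β·I_B = 150×0.0504 = 7.56 mA.
V_CE = V_CC − I_C·R_C − I_E·R_E = 14 − 7.56×1 − 7.61×0.18 = 5.07 V > V_CE(sat), so the active-region assumption holds.

active; I_C ≈ 7.6 mA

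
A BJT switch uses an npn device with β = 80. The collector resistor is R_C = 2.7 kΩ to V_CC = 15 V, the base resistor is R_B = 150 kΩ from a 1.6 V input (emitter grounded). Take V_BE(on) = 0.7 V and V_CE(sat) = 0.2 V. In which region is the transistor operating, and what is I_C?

Assume active. Base-emitter loop: I_B = (V_BB − V_BE)/R_B = (1.6 − 0.7)/150 = 0.006 mA.
I_C = β·I_B = 80×0.006 = 0.48 mA.
V_CE = V_CC − I_C·R_C = 15 − 0.48×2.7 = 13.7 V > V_CE(sat), so the active-region assumption holds.

active; I_C ≈ 0.48 mA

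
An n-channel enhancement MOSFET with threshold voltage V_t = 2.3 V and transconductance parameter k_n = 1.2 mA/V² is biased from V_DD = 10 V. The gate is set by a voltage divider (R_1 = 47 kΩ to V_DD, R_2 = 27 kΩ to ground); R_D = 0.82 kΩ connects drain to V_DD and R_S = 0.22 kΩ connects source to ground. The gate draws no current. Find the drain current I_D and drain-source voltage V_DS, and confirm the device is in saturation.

V_G = V_DD·R_2/(R_1+R_2) = 10×27/74 = 3.65 V.
Assume saturation: I_D = (k_n/2)(V_GS − V_t)² with V_GS = V_G − I_D·R_S = 3.65 − 0.22·I_D.
Substituting gives 0.029·I_D² − 1.36·I_D + 1.09 = 0, with roots I_D = 0.819 or 45.9 mA.
The root I_D = 45.9 mA gives V_GS = -6.44 V ≤ V_t, so take I_D = 0.819 mA.
Then V_GS = 3.47 V and V_DS = V_DD − I_D(R_D+R_S) = 10 − 0.819×1.04 = 9.15 V.
Saturation requires V_DS ≥ V_GS − V_t = 1.17 V; 9.15 ≥ 1.17 ✓.

I_D ≈ 0.82 mA, V_DS ≈ 9.1 V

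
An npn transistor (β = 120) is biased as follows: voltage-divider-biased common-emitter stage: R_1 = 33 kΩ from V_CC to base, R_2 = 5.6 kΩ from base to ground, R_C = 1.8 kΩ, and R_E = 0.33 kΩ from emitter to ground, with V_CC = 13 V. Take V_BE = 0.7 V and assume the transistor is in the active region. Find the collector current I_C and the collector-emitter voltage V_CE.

I_C ≈ 3.2 mA, V_CE ≈ 6.2 V

Thevenize the base divider: V_Th = V_CC·R_2/(R_1+R_2) = 13×5.6/38.6 = 1.89 V, R_Th = R_1‖R_2 = 4.79 kΩ.
Base-emitter loop: V_Th = I_B·R_Th + V_BE + (β+1)I_B·R_E, so I_B = (1.89 − 0.7) / (4.79 + 121×0.33) = 0.0265 mA.
I_C = β·I_B = 120×0.0265 = 3.18 mA, and I_E = (β+1)I_B = 3.21 mA.
V_CE = V_CC − I_C·R_C − I_E·R_E = 13 − 3.18×1.8 − 3.21×0.33 = 6.21 V.
V_CE = 6.21 V > 0.2 V confirms active-region operation.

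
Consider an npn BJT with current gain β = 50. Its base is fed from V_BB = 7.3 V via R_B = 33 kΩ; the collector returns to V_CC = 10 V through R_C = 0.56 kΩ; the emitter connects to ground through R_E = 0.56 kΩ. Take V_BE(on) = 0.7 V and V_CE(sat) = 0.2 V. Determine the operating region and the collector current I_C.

active; I_C ≈ 5.4 mA

Assume active. Base-emitter loop: I_B = (V_BB − V_BE)/(R_B + (β+1)R_E) = (7.3 − 0.7)/(33 + 51×0.56) = 0.107 mA.
I_C = β·I_B = 50×0.107 = 5.36 mA.
V_CE = V_CC − I_C·R_C − I_E·R_E = 10 − 5.36×0.56 − 5.47×0.56 = 3.94 V > V_CE(sat), so the active-region assumption holds.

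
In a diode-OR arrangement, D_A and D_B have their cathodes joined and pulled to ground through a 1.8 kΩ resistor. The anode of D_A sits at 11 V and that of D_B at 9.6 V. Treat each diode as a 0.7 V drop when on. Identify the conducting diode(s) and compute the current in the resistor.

Only D_A conducts; I_R ≈ 5.7 mA

Assume both conduct. Then node N would need to be at both 11−0.7 = 10.3 V and 9.6−0.7 = 8.9 V, which is impossible.
Assume only D_A conducts: V_N = 11 − 0.7 = 10.3 V, so I_R = 10.3/1.8 = 5.72 mA.
Check D_B: its anode-to-cathode voltage is 9.6 − 10.3 = -0.7 V < 0.7 V, so it is off. The assumption is consistent.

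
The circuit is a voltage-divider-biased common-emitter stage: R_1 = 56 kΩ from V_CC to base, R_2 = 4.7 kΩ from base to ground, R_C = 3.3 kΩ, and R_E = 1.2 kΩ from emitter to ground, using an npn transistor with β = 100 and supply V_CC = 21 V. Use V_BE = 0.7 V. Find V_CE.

Thevenize the base divider: V_Th = V_CC·R_2/(R_1+R_2) = 21×4.7/60.7 = 1.63 V, R_Th = R_1‖R_2 = 4.34 kΩ.
Base-emitter loop: V_Th = I_B·R_Th + V_BE + (β+1)I_B·R_E, so I_B = (1.63 − 0.7) / (4.34 + 101×1.2) = 0.00738 mA.
I_C = β·I_B = 100×0.00738 = 0.738 mA, and I_E = (β+1)I_B = 0.745 mA.
V_CE = V_CC − I_C·R_C − I_E·R_E = 21 − 0.738×3.3 − 0.745×1.2 = 17.7 V.
V_CE = 17.7 V > 0.2 V confirms active-region operation.

V_CE ≈ 18 V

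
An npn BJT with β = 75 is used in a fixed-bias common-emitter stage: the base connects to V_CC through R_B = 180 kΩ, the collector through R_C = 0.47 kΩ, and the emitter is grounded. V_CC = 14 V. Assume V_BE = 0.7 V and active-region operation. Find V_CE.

Base loop: V_CC = I_B·R_B + V_BE, so I_B = (14 − 0.7)/180 kΩ = 0.0739 mA.
In the active region I_C = β·I_B = 75 × 0.0739 = 5.54 mA.
Collector loop: V_CE = V_CC − I_C·R_C = 14 − 5.54×0.47 = 11.4 V.
Since V_CE = 11.4 V > V_CE(sat) ≈ 0.2 V, the transistor is in the active region as assumed.

V_CE ≈ 11 V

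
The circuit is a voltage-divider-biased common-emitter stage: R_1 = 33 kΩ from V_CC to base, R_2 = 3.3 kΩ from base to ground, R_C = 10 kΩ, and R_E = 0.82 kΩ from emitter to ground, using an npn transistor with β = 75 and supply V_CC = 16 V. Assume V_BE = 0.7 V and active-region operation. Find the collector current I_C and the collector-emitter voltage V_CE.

I_C ≈ 0.87 mA, V_CE ≈ 6.6 V

Thevenize the base divider: V_Th = V_CC·R_2/(R_1+R_2) = 16×3.3/36.3 = 1.45 V, R_Th = R_1‖R_2 = 3 kΩ.
Base-emitter loop: V_Th = I_B·R_Th + V_BE + (β+1)I_B·R_E, so I_B = (1.45 − 0.7) / (3 + 76×0.82) = 0.0116 mA.
I_C = β·I_B = 75×0.0116 = 0.866 mA, and I_E = (β+1)I_B = 0.878 mA.
V_CE = V_CC − I_C·R_C − I_E·R_E = 16 − 0.866×10 − 0.878×0.82 = 6.62 V.
V_CE = 6.62 V > 0.2 V confirms active-region operation.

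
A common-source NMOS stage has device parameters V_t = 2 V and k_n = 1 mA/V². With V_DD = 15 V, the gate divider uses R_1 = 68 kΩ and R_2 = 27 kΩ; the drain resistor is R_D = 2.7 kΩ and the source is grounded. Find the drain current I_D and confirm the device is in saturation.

I_D ≈ 2.6 mA

V_G = V_DD·R_2/(R_1+R_2) = 15×27/95 = 4.26 V. With the source grounded, V_GS = V_G = 4.26 V.
Assume saturation: I_D = (k_n/2)(V_GS − V_t)² = (1/2)×(4.26 − 2)² = 0.5×2.26² = 2.56 mA.
V_DS = V_DD − I_D·R_D = 15 − 2.56×2.7 = 8.09 V.
Saturation requires V_DS ≥ V_GS − V_t = 2.26 V; 8.09 ≥ 2.26 ✓.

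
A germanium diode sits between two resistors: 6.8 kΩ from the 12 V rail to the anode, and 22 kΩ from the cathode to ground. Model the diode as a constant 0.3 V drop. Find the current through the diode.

I ≈ 0.41 mA

The two resistors are in series with the diode, so KVL gives 12 = I·6.8 + 0.3 + I·22.
I = (12 − 0.3) / (6.8 + 22) kΩ = 11.7 / 28.8 = 0.406 mA.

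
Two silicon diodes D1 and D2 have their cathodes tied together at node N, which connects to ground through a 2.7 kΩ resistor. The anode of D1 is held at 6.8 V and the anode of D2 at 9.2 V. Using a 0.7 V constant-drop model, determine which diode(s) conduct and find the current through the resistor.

Only D2 conducts; I_R ≈ 3.1 mA

Assume both conduct. Then node N would need to be at both 6.8−0.7 = 6.1 V and 9.2−0.7 = 8.5 V, which is impossible.
Assume only D2 conducts: V_N = 9.2 − 0.7 = 8.5 V, so I_R = 8.5/2.7 = 3.15 mA.
Check D1: its anode-to-cathode voltage is 6.8 − 8.5 = -1.7 V < 0.7 V, so it is off. The assumption is consistent.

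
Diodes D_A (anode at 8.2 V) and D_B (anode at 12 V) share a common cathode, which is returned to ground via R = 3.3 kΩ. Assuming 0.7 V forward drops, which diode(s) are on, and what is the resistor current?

Assume both conduct. Then node N would need to be at both 8.2−0.7 = 7.5 V and 12−0.7 = 11.3 V, which is impossible.
Assume only D_B conducts: V_N = 12 − 0.7 = 11.3 V, so I_R = 11.3/3.3 = 3.42 mA.
Check D_A: its anode-to-cathode voltage is 8.2 − 11.3 = -3.1 V < 0.7 V, so it is off. The assumption is consistent.

Only D_B conducts; I_R ≈ 3.4 mA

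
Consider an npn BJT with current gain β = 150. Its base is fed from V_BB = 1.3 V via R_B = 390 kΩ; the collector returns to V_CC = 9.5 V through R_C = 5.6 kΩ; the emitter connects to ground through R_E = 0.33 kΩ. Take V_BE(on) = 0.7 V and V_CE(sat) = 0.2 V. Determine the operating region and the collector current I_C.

active; I_C ≈ 0.2 mA

Assume active. Base-emitter loop: I_B = (V_BB − V_BE)/(R_B + (β+1)R_E) = (1.3 − 0.7)/(390 + 151×0.33) = 0.00136 mA.
I_C = β·I_B = 150×0.00136 = 0.205 mA.
V_CE = V_CC − I_C·R_C − I_E·R_E = 9.5 − 0.205×5.6 − 0.206×0.33 = 8.29 V > V_CE(sat), so the active-region assumption holds.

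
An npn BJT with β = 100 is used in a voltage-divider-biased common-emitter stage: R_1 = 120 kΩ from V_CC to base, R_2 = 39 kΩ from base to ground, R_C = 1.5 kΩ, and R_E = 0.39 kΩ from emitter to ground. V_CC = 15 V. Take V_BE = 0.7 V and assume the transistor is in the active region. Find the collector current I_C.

Thevenize the base divider: V_Th = V_CC·R_2/(R_1+R_2) = 15×39/159 = 3.68 V, R_Th = R_1‖R_2 = 29.4 kΩ.
Base-emitter loop: V_Th = I_B·R_Th + V_BE + (β+1)I_B·R_E, so I_B = (3.68 − 0.7) / (29.4 + 101×0.39) = 0.0433 mA.
I_C = β·I_B = 100×0.0433 = 4.33 mA, and I_E = (β+1)I_B = 4.37 mA.
V_CE = V_CC − I_C·R_C − I_E·R_E = 15 − 4.33×1.5 − 4.37×0.39 = 6.8 V.
V_CE = 6.8 V > 0.2 V confirms active-region operation.

I_C ≈ 4.3 mA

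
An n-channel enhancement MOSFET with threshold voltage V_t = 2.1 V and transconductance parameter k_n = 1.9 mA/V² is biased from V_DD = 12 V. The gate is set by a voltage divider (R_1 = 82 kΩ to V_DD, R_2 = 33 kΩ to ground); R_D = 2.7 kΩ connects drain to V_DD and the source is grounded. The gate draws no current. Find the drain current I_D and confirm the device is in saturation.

I_D ≈ 1.7 mA

V_G = V_DD·R_2/(R_1+R_2) = 12×33/115 = 3.44 V. With the source grounded, V_GS = V_G = 3.44 V.
Assume saturation: I_D = (k_n/2)(V_GS − V_t)² = (1.9/2)×(3.44 − 2.1)² = 0.95×1.34² = 1.71 mA.
V_DS = V_DD − I_D·R_D = 12 − 1.71×2.7 = 7.37 V.
Saturation requires V_DS ≥ V_GS − V_t = 1.34 V; 7.37 ≥ 1.34 ✓.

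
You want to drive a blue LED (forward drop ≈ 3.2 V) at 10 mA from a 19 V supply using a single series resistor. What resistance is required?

The resistor drops V_S − V_D = 19 − 3.2 = 15.8 V at 10 mA.
R = 15.8 V / 10 mA = 1.58 kΩ.

R ≈ 1.6 kΩ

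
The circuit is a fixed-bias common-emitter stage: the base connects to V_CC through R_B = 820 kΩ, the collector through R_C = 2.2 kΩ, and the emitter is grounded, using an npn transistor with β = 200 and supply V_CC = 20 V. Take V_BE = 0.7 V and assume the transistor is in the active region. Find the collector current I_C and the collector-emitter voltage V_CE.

Base loop: V_CC = I_B·R_B + V_BE, so I_B = (20 − 0.7)/820 kΩ = 0.0235 mA.
In the active region I_C = β·I_B = 200 × 0.0235 = 4.71 mA.
Collector loop: V_CE = V_CC − I_C·R_C = 20 − 4.71×2.2 = 9.64 V.
Since V_CE = 9.64 V > V_CE(sat) ≈ 0.2 V, the transistor is in the active region as assumed.

I_C ≈ 4.7 mA, V_CE ≈ 9.6 V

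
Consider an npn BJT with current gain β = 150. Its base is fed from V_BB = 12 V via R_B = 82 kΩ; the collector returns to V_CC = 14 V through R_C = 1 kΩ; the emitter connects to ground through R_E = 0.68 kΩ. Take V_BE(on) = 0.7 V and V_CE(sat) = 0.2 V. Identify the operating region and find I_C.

saturation; I_C ≈ 8.2 mA

Assume active: I_B = (12 − 0.7)/(82 + 151×0.68) = 0.0612 mA, I_C = β·I_B = 9.18 mA.
Then V_CE = 14 − 9.18×1 − 9.24×0.68 = -1.46 V < 0.2 V — the active assumption fails.
Re-solve with V_CE = 0.2 V. KCL at the emitter: V_E/R_E = (V_BB−0.7−V_E)/R_B + (V_CC−0.2−V_E)/R_C, giving V_E = 5.61 V.
I_C = (V_CC − 0.2 − V_E)/R_C = (13.8 − 5.61)/1 = 8.19 mA.
Check: I_B = (11.3 − 5.61)/82 = 0.0693 mA, and β·I_B = 10.4 mA > I_C, confirming saturation.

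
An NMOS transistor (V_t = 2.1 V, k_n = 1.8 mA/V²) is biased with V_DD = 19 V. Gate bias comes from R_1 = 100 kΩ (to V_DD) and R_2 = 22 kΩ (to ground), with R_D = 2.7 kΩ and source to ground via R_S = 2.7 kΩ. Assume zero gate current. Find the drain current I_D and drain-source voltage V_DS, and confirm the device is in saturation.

V_G = V_DD·R_2/(R_1+R_2) = 19×22/122 = 3.43 V.
Assume saturation: I_D = (k_n/2)(V_GS − V_t)² with V_GS = V_G − I_D·R_S = 3.43 − 2.7·I_D.
Substituting gives 6.56·I_D² − 7.45·I_D + 1.58 = 0, with roots I_D = 0.283 or 0.851 mA.
The root I_D = 0.851 mA gives V_GS = 1.13 V ≤ V_t, so take I_D = 0.283 mA.
Then V_GS = 2.66 V and V_DS = V_DD − I_D(R_D+R_S) = 19 − 0.283×5.4 = 17.5 V.
Saturation requires V_DS ≥ V_GS − V_t = 0.561 V; 17.5 ≥ 0.561 ✓.

I_D ≈ 0.28 mA, V_DS ≈ 17 V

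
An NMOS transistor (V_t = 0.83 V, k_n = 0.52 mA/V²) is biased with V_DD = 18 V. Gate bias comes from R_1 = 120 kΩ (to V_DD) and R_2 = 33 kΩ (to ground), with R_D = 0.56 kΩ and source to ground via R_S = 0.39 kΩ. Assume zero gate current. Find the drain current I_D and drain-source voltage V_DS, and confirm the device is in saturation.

I_D ≈ 1.6 mA, V_DS ≈ 17 V

V_G = V_DD·R_2/(R_1+R_2) = 18×33/153 = 3.88 V.
Assume saturation: I_D = (k_n/2)(V_GS − V_t)² with V_GS = V_G − I_D·R_S = 3.88 − 0.39·I_D.
Substituting gives 0.0395·I_D² − 1.62·I_D + 2.42 = 0, with roots I_D = 1.56 or 39.4 mA.
The root I_D = 39.4 mA gives V_GS = -11.5 V ≤ V_t, so take I_D = 1.56 mA.
Then V_GS = 3.28 V and V_DS = V_DD − I_D(R_D+R_S) = 18 − 1.56×0.95 = 16.5 V.
Saturation requires V_DS ≥ V_GS − V_t = 2.45 V; 16.5 ≥ 2.45 ✓.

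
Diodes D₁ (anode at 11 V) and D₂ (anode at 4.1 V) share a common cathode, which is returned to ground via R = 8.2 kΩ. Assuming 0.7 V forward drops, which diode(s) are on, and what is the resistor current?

Only D₁ conducts; I_R ≈ 1.3 mA

Assume both conduct. Then node N would need to be at both 11−0.7 = 10.3 V and 4.1−0.7 = 3.4 V, which is impossible.
Assume only D₁ conducts: V_N = 11 − 0.7 = 10.3 V, so I_R = 10.3/8.2 = 1.26 mA.
Check D₂: its anode-to-cathode voltage is 4.1 − 10.3 = -6.2 V < 0.7 V, so it is off. The assumption is consistent.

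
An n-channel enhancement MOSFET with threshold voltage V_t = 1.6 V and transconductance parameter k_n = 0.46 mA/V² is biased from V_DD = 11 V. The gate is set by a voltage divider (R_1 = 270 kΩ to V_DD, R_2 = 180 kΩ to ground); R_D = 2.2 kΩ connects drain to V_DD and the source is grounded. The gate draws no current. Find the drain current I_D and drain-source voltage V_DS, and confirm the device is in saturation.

I_D ≈ 1.8 mA, V_DS ≈ 7 V

V_G = V_DD·R_2/(R_1+R_2) = 11×180/450 = 4.4 V. With the source grounded, V_GS = V_G = 4.4 V.
Assume saturation: I_D = (k_n/2)(V_GS − V_t)² = (0.46/2)×(4.4 − 1.6)² = 0.23×2.8² = 1.8 mA.
V_DS = V_DD − I_D·R_D = 11 − 1.8×2.2 = 7.03 V.
Saturation requires V_DS ≥ V_GS − V_t = 2.8 V; 7.03 ≥ 2.8 ✓.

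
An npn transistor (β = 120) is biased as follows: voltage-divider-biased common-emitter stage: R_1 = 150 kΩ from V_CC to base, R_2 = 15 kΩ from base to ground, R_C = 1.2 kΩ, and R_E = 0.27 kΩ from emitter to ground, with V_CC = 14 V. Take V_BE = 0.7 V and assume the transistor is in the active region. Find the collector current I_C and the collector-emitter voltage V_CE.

I_C ≈ 1.5 mA, V_CE ≈ 12 V

Thevenize the base divider: V_Th = V_CC·R_2/(R_1+R_2) = 14×15/165 = 1.27 V, R_Th = R_1‖R_2 = 13.6 kΩ.
Base-emitter loop: V_Th = I_B·R_Th + V_BE + (β+1)I_B·R_E, so I_B = (1.27 − 0.7) / (13.6 + 121×0.27) = 0.0124 mA.
I_C = β·I_B = 120×0.0124 = 1.48 mA, and I_E = (β+1)I_B = 1.5 mA.
V_CE = V_CC − I_C·R_C − I_E·R_E = 14 − 1.48×1.2 − 1.5×0.27 = 11.8 V.
V_CE = 11.8 V > 0.2 V confirms active-region operation.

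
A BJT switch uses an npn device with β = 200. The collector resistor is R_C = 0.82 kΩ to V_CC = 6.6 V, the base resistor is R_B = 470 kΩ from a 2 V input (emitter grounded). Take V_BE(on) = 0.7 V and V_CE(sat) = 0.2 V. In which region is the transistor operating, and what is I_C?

Assume active. Base-emitter loop: I_B = (V_BB − V_BE)/R_B = (2 − 0.7)/470 = 0.00277 mA.
I_C = β·I_B = 200×0.00277 = 0.553 mA.
V_CE = V_CC − I_C·R_C = 6.6 − 0.553×0.82 = 6.15 V > V_CE(sat), so the active-region assumption holds.

active; I_C ≈ 0.55 mA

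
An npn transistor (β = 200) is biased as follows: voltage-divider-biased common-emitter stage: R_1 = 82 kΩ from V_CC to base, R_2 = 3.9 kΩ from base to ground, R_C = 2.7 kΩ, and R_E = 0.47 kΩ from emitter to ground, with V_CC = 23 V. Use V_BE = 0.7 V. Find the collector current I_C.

Thevenize the base divider: V_Th = V_CC·R_2/(R_1+R_2) = 23×3.9/85.9 = 1.04 V, R_Th = R_1‖R_2 = 3.72 kΩ.
Base-emitter loop: V_Th = I_B·R_Th + V_BE + (β+1)I_B·R_E, so I_B = (1.04 − 0.7) / (3.72 + 201×0.47) = 0.00351 mA.
I_C = β·I_B = 200×0.00351 = 0.701 mA, and I_E = (β+1)I_B = 0.705 mA.
V_CE = V_CC − I_C·R_C − I_E·R_E = 23 − 0.701×2.7 − 0.705×0.47 = 20.8 V.
V_CE = 20.8 V > 0.2 V confirms active-region operation.

I_C ≈ 0.7 mA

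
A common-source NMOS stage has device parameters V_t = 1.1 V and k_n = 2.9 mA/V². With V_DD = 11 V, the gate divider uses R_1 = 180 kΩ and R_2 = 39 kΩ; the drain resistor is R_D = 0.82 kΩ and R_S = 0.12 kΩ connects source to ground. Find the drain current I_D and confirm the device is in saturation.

V_G = V_DD·R_2/(R_1+R_2) = 11×39/219 = 1.96 V.
Assume saturation: I_D = (k_n/2)(V_GS − V_t)² with V_GS = V_G − I_D·R_S = 1.96 − 0.12·I_D.
Substituting gives 0.0209·I_D² − 1.3·I_D + 1.07 = 0, with roots I_D = 0.835 or 61.4 mA.
The root I_D = 61.4 mA gives V_GS = -5.41 V ≤ V_t, so take I_D = 0.835 mA.
Then V_GS = 1.86 V and V_DS = V_DD − I_D(R_D+R_S) = 11 − 0.835×0.94 = 10.2 V.
Saturation requires V_DS ≥ V_GS − V_t = 0.759 V; 10.2 ≥ 0.759 ✓.

I_D ≈ 0.83 mA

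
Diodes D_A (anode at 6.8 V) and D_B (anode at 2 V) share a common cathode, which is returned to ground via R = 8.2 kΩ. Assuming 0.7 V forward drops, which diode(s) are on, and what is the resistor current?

Assume both conduct. Then node N would need to be at both 6.8−0.7 = 6.1 V and 2−0.7 = 1.3 V, which is impossible.
Assume only D_A conducts: V_N = 6.8 − 0.7 = 6.1 V, so I_R = 6.1/8.2 = 0.744 mA.
Check D_B: its anode-to-cathode voltage is 2 − 6.1 = -4.1 V < 0.7 V, so it is off. The assumption is consistent.

Only D_A conducts; I_R ≈ 0.74 mA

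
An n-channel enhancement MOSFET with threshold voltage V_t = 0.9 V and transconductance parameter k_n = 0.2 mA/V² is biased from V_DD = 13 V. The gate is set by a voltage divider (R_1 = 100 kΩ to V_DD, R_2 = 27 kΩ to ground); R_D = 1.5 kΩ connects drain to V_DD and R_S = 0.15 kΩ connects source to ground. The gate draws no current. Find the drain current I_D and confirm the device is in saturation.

V_G = V_DD·R_2/(R_1+R_2) = 13×27/127 = 2.76 V.
Assume saturation: I_D = (k_n/2)(V_GS − V_t)² with V_GS = V_G − I_D·R_S = 2.76 − 0.15·I_D.
Substituting gives 0.00225·I_D² − 1.06·I_D + 0.347 = 0, with roots I_D = 0.329 or 469 mA.
The root I_D = 469 mA gives V_GS = -67.6 V ≤ V_t, so take I_D = 0.329 mA.
Then V_GS = 2.71 V and V_DS = V_DD − I_D(R_D+R_S) = 13 − 0.329×1.65 = 12.5 V.
Saturation requires V_DS ≥ V_GS − V_t = 1.81 V; 12.5 ≥ 1.81 ✓.

I_D ≈ 0.33 mA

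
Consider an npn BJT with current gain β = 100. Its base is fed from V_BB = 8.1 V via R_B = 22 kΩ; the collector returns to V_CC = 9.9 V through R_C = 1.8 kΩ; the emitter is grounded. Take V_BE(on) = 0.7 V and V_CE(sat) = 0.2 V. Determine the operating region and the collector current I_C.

saturation; I_C ≈ 5.4 mA

Assume active: I_B = (8.1 − 0.7)/22 = 0.336 mA, giving I_C = β·I_B = 33.6 mA.
But then V_CE = 9.9 − 33.6×1.8 = -50.6 V < V_CE(sat) = 0.2 V — impossible in the active region.
So the transistor is saturated. With V_CE = 0.2 V, I_C = (V_CC − 0.2)/R_C = 9.7/1.8 = 5.39 mA.
Check: β·I_B = 33.6 mA > I_C = 5.39 mA, confirming saturation.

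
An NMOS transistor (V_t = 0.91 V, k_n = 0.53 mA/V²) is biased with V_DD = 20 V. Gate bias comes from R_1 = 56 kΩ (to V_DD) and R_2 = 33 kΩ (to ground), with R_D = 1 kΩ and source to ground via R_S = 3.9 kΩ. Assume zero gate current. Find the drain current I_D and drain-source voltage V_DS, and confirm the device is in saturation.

V_G = V_DD·R_2/(R_1+R_2) = 20×33/89 = 7.42 V.
Assume saturation: I_D = (k_n/2)(V_GS − V_t)² with V_GS = V_G − I_D·R_S = 7.42 − 3.9·I_D.
Substituting gives 4.03·I_D² − 14.4·I_D + 11.2 = 0, with roots I_D = 1.14 or 2.45 mA.
The root I_D = 2.45 mA gives V_GS = -2.13 V ≤ V_t, so take I_D = 1.14 mA.
Then V_GS = 2.98 V and V_DS = V_DD − I_D(R_D+R_S) = 20 − 1.14×4.9 = 14.4 V.
Saturation requires V_DS ≥ V_GS − V_t = 2.07 V; 14.4 ≥ 2.07 ✓.

I_D ≈ 1.1 mA, V_DS ≈ 14 V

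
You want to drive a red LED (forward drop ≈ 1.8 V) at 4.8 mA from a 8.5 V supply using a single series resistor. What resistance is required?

The resistor drops V_S − V_D = 8.5 − 1.8 = 6.7 V at 4.8 mA.
R = 6.7 V / 4.8 mA = 1.4 kΩ.

R ≈ 1.4 kΩ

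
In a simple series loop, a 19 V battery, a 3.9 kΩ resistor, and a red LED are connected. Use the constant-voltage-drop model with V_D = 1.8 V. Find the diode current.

KVL around the loop: 19 = V_D + I·R = 1.8 + I × 3.9 kΩ.
So I = (19 − 1.8) / 3.9 kΩ = 17.2 / 3.9 = 4.41 mA.

I ≈ 4.4 mA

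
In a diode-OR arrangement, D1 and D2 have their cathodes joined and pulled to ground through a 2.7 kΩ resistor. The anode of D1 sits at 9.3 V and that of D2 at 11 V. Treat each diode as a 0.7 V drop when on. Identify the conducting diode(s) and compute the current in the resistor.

Assume both conduct. Then node N would need to be at both 9.3−0.7 = 8.6 V and 11−0.7 = 10.3 V, which is impossible.
Assume only D2 conducts: V_N = 11 − 0.7 = 10.3 V, so I_R = 10.3/2.7 = 3.81 mA.
Check D1: its anode-to-cathode voltage is 9.3 − 10.3 = -1 V < 0.7 V, so it is off. The assumption is consistent.

Only D2 conducts; I_R ≈ 3.8 mA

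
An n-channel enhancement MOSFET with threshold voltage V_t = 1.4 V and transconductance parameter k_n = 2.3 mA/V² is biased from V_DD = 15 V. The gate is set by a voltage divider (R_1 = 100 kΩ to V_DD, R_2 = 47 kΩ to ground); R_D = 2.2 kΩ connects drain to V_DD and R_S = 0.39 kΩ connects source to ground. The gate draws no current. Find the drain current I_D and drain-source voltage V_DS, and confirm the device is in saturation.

V_G = V_DD·R_2/(R_1+R_2) = 15×47/147 = 4.8 V.
Assume saturation: I_D = (k_n/2)(V_GS − V_t)² with V_GS = V_G − I_D·R_S = 4.8 − 0.39·I_D.
Substituting gives 0.175·I_D² − 4.05·I_D + 13.3 = 0, with roots I_D = 3.95 or 19.2 mA.
The root I_D = 19.2 mA gives V_GS = -2.68 V ≤ V_t, so take I_D = 3.95 mA.
Then V_GS = 3.25 V and V_DS = V_DD − I_D(R_D+R_S) = 15 − 3.95×2.59 = 4.76 V.
Saturation requires V_DS ≥ V_GS − V_t = 1.85 V; 4.76 ≥ 1.85 ✓.

I_D ≈ 4 mA, V_DS ≈ 4.8 V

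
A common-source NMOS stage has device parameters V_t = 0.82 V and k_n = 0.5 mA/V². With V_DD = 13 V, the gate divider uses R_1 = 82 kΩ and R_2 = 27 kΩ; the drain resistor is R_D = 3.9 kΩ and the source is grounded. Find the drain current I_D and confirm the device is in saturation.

V_G = V_DD·R_2/(R_1+R_2) = 13×27/109 = 3.22 V. With the source grounded, V_GS = V_G = 3.22 V.
Assume saturation: I_D = (k_n/2)(V_GS − V_t)² = (0.5/2)×(3.22 − 0.82)² = 0.25×2.4² = 1.44 mA.
V_DS = V_DD − I_D·R_D = 13 − 1.44×3.9 = 7.38 V.
Saturation requires V_DS ≥ V_GS − V_t = 2.4 V; 7.38 ≥ 2.4 ✓.

I_D ≈ 1.4 mA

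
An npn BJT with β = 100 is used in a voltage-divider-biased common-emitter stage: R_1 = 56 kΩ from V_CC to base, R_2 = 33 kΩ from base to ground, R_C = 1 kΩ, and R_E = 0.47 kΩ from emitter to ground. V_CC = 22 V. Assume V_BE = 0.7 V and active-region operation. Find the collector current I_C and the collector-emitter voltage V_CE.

I_C ≈ 11 mA, V_CE ≈ 5.9 V

Thevenize the base divider: V_Th = V_CC·R_2/(R_1+R_2) = 22×33/89 = 8.16 V, R_Th = R_1‖R_2 = 20.8 kΩ.
Base-emitter loop: V_Th = I_B·R_Th + V_BE + (β+1)I_B·R_E, so I_B = (8.16 − 0.7) / (20.8 + 101×0.47) = 0.109 mA.
I_C = β·I_B = 100×0.109 = 10.9 mA, and I_E = (β+1)I_B = 11 mA.
V_CE = V_CC − I_C·R_C − I_E·R_E = 22 − 10.9×1 − 11×0.47 = 5.88 V.
V_CE = 5.88 V > 0.2 V confirms active-region operation.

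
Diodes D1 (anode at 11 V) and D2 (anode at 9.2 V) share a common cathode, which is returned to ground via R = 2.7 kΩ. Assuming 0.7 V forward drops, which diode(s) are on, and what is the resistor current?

Only D1 conducts; I_R ≈ 3.8 mA

Assume both conduct. Then node N would need to be at both 11−0.7 = 10.3 V and 9.2−0.7 = 8.5 V, which is impossible.
Assume only D1 conducts: V_N = 11 − 0.7 = 10.3 V, so I_R = 10.3/2.7 = 3.81 mA.
Check D2: its anode-to-cathode voltage is 9.2 − 10.3 = -1.1 V < 0.7 V, so it is off. The assumption is consistent.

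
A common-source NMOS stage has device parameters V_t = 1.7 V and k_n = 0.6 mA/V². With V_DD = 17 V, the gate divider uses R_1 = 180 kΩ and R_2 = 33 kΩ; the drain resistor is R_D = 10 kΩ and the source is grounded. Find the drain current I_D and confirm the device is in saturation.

I_D ≈ 0.26 mA

V_G = V_DD·R_2/(R_1+R_2) = 17×33/213 = 2.63 V. With the source grounded, V_GS = V_G = 2.63 V.
Assume saturation: I_D = (k_n/2)(V_GS − V_t)² = (0.6/2)×(2.63 − 1.7)² = 0.3×0.934² = 0.262 mA.
V_DS = V_DD − I_D·R_D = 17 − 0.262×10 = 14.4 V.
Saturation requires V_DS ≥ V_GS − V_t = 0.934 V; 14.4 ≥ 0.934 ✓.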